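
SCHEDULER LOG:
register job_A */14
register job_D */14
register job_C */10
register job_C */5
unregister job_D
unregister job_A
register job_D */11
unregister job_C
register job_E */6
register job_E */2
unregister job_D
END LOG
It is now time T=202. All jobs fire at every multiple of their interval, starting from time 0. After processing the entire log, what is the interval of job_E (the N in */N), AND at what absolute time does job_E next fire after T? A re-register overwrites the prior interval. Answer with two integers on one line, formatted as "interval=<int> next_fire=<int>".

Answer: interval=2 next_fire=204

Derivation:
Op 1: register job_A */14 -> active={job_A:*/14}
Op 2: register job_D */14 -> active={job_A:*/14, job_D:*/14}
Op 3: register job_C */10 -> active={job_A:*/14, job_C:*/10, job_D:*/14}
Op 4: register job_C */5 -> active={job_A:*/14, job_C:*/5, job_D:*/14}
Op 5: unregister job_D -> active={job_A:*/14, job_C:*/5}
Op 6: unregister job_A -> active={job_C:*/5}
Op 7: register job_D */11 -> active={job_C:*/5, job_D:*/11}
Op 8: unregister job_C -> active={job_D:*/11}
Op 9: register job_E */6 -> active={job_D:*/11, job_E:*/6}
Op 10: register job_E */2 -> active={job_D:*/11, job_E:*/2}
Op 11: unregister job_D -> active={job_E:*/2}
Final interval of job_E = 2
Next fire of job_E after T=202: (202//2+1)*2 = 204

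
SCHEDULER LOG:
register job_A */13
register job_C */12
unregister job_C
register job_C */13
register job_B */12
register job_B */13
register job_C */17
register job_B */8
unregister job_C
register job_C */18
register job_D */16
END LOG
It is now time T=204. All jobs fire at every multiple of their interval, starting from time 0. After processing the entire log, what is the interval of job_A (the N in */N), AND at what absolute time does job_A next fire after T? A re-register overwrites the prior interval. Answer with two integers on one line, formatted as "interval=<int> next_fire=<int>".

Op 1: register job_A */13 -> active={job_A:*/13}
Op 2: register job_C */12 -> active={job_A:*/13, job_C:*/12}
Op 3: unregister job_C -> active={job_A:*/13}
Op 4: register job_C */13 -> active={job_A:*/13, job_C:*/13}
Op 5: register job_B */12 -> active={job_A:*/13, job_B:*/12, job_C:*/13}
Op 6: register job_B */13 -> active={job_A:*/13, job_B:*/13, job_C:*/13}
Op 7: register job_C */17 -> active={job_A:*/13, job_B:*/13, job_C:*/17}
Op 8: register job_B */8 -> active={job_A:*/13, job_B:*/8, job_C:*/17}
Op 9: unregister job_C -> active={job_A:*/13, job_B:*/8}
Op 10: register job_C */18 -> active={job_A:*/13, job_B:*/8, job_C:*/18}
Op 11: register job_D */16 -> active={job_A:*/13, job_B:*/8, job_C:*/18, job_D:*/16}
Final interval of job_A = 13
Next fire of job_A after T=204: (204//13+1)*13 = 208

Answer: interval=13 next_fire=208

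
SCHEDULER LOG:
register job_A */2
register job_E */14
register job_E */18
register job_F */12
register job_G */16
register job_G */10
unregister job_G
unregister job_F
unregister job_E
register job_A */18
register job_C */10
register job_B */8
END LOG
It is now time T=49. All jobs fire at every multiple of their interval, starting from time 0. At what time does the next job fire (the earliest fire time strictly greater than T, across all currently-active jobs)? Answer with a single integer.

Op 1: register job_A */2 -> active={job_A:*/2}
Op 2: register job_E */14 -> active={job_A:*/2, job_E:*/14}
Op 3: register job_E */18 -> active={job_A:*/2, job_E:*/18}
Op 4: register job_F */12 -> active={job_A:*/2, job_E:*/18, job_F:*/12}
Op 5: register job_G */16 -> active={job_A:*/2, job_E:*/18, job_F:*/12, job_G:*/16}
Op 6: register job_G */10 -> active={job_A:*/2, job_E:*/18, job_F:*/12, job_G:*/10}
Op 7: unregister job_G -> active={job_A:*/2, job_E:*/18, job_F:*/12}
Op 8: unregister job_F -> active={job_A:*/2, job_E:*/18}
Op 9: unregister job_E -> active={job_A:*/2}
Op 10: register job_A */18 -> active={job_A:*/18}
Op 11: register job_C */10 -> active={job_A:*/18, job_C:*/10}
Op 12: register job_B */8 -> active={job_A:*/18, job_B:*/8, job_C:*/10}
  job_A: interval 18, next fire after T=49 is 54
  job_B: interval 8, next fire after T=49 is 56
  job_C: interval 10, next fire after T=49 is 50
Earliest fire time = 50 (job job_C)

Answer: 50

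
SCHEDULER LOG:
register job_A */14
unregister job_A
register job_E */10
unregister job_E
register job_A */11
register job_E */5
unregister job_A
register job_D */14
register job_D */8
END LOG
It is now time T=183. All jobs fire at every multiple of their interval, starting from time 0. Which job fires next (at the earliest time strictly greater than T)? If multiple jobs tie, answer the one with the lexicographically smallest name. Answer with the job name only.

Answer: job_D

Derivation:
Op 1: register job_A */14 -> active={job_A:*/14}
Op 2: unregister job_A -> active={}
Op 3: register job_E */10 -> active={job_E:*/10}
Op 4: unregister job_E -> active={}
Op 5: register job_A */11 -> active={job_A:*/11}
Op 6: register job_E */5 -> active={job_A:*/11, job_E:*/5}
Op 7: unregister job_A -> active={job_E:*/5}
Op 8: register job_D */14 -> active={job_D:*/14, job_E:*/5}
Op 9: register job_D */8 -> active={job_D:*/8, job_E:*/5}
  job_D: interval 8, next fire after T=183 is 184
  job_E: interval 5, next fire after T=183 is 185
Earliest = 184, winner (lex tiebreak) = job_D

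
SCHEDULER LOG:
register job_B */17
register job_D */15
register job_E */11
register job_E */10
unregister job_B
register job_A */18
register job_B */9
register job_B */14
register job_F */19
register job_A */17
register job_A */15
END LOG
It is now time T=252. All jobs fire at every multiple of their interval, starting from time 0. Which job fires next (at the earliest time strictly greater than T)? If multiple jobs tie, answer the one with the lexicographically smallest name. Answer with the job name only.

Op 1: register job_B */17 -> active={job_B:*/17}
Op 2: register job_D */15 -> active={job_B:*/17, job_D:*/15}
Op 3: register job_E */11 -> active={job_B:*/17, job_D:*/15, job_E:*/11}
Op 4: register job_E */10 -> active={job_B:*/17, job_D:*/15, job_E:*/10}
Op 5: unregister job_B -> active={job_D:*/15, job_E:*/10}
Op 6: register job_A */18 -> active={job_A:*/18, job_D:*/15, job_E:*/10}
Op 7: register job_B */9 -> active={job_A:*/18, job_B:*/9, job_D:*/15, job_E:*/10}
Op 8: register job_B */14 -> active={job_A:*/18, job_B:*/14, job_D:*/15, job_E:*/10}
Op 9: register job_F */19 -> active={job_A:*/18, job_B:*/14, job_D:*/15, job_E:*/10, job_F:*/19}
Op 10: register job_A */17 -> active={job_A:*/17, job_B:*/14, job_D:*/15, job_E:*/10, job_F:*/19}
Op 11: register job_A */15 -> active={job_A:*/15, job_B:*/14, job_D:*/15, job_E:*/10, job_F:*/19}
  job_A: interval 15, next fire after T=252 is 255
  job_B: interval 14, next fire after T=252 is 266
  job_D: interval 15, next fire after T=252 is 255
  job_E: interval 10, next fire after T=252 is 260
  job_F: interval 19, next fire after T=252 is 266
Earliest = 255, winner (lex tiebreak) = job_A

Answer: job_A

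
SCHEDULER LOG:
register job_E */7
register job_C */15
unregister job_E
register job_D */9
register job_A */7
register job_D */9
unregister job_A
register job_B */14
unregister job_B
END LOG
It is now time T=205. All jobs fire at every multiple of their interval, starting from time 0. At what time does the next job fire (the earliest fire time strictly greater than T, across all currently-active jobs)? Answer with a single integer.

Answer: 207

Derivation:
Op 1: register job_E */7 -> active={job_E:*/7}
Op 2: register job_C */15 -> active={job_C:*/15, job_E:*/7}
Op 3: unregister job_E -> active={job_C:*/15}
Op 4: register job_D */9 -> active={job_C:*/15, job_D:*/9}
Op 5: register job_A */7 -> active={job_A:*/7, job_C:*/15, job_D:*/9}
Op 6: register job_D */9 -> active={job_A:*/7, job_C:*/15, job_D:*/9}
Op 7: unregister job_A -> active={job_C:*/15, job_D:*/9}
Op 8: register job_B */14 -> active={job_B:*/14, job_C:*/15, job_D:*/9}
Op 9: unregister job_B -> active={job_C:*/15, job_D:*/9}
  job_C: interval 15, next fire after T=205 is 210
  job_D: interval 9, next fire after T=205 is 207
Earliest fire time = 207 (job job_D)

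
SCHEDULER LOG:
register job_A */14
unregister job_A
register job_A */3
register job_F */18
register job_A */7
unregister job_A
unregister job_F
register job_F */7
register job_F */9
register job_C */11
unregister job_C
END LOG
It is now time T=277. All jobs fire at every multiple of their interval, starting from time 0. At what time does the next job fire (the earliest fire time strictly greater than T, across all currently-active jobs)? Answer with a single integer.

Op 1: register job_A */14 -> active={job_A:*/14}
Op 2: unregister job_A -> active={}
Op 3: register job_A */3 -> active={job_A:*/3}
Op 4: register job_F */18 -> active={job_A:*/3, job_F:*/18}
Op 5: register job_A */7 -> active={job_A:*/7, job_F:*/18}
Op 6: unregister job_A -> active={job_F:*/18}
Op 7: unregister job_F -> active={}
Op 8: register job_F */7 -> active={job_F:*/7}
Op 9: register job_F */9 -> active={job_F:*/9}
Op 10: register job_C */11 -> active={job_C:*/11, job_F:*/9}
Op 11: unregister job_C -> active={job_F:*/9}
  job_F: interval 9, next fire after T=277 is 279
Earliest fire time = 279 (job job_F)

Answer: 279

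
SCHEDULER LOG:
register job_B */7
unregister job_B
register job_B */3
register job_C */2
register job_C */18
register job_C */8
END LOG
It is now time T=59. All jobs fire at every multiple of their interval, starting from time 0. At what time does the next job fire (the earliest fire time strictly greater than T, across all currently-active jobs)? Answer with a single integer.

Answer: 60

Derivation:
Op 1: register job_B */7 -> active={job_B:*/7}
Op 2: unregister job_B -> active={}
Op 3: register job_B */3 -> active={job_B:*/3}
Op 4: register job_C */2 -> active={job_B:*/3, job_C:*/2}
Op 5: register job_C */18 -> active={job_B:*/3, job_C:*/18}
Op 6: register job_C */8 -> active={job_B:*/3, job_C:*/8}
  job_B: interval 3, next fire after T=59 is 60
  job_C: interval 8, next fire after T=59 is 64
Earliest fire time = 60 (job job_B)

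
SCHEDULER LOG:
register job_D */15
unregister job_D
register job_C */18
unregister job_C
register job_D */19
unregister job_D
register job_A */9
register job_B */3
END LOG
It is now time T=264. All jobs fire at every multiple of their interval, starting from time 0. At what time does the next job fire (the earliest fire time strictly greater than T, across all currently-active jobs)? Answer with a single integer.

Op 1: register job_D */15 -> active={job_D:*/15}
Op 2: unregister job_D -> active={}
Op 3: register job_C */18 -> active={job_C:*/18}
Op 4: unregister job_C -> active={}
Op 5: register job_D */19 -> active={job_D:*/19}
Op 6: unregister job_D -> active={}
Op 7: register job_A */9 -> active={job_A:*/9}
Op 8: register job_B */3 -> active={job_A:*/9, job_B:*/3}
  job_A: interval 9, next fire after T=264 is 270
  job_B: interval 3, next fire after T=264 is 267
Earliest fire time = 267 (job job_B)

Answer: 267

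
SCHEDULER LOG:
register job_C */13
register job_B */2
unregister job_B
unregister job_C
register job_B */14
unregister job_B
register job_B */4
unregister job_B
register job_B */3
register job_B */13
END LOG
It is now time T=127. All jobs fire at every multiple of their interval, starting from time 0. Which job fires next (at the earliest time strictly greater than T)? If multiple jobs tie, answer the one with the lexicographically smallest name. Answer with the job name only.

Answer: job_B

Derivation:
Op 1: register job_C */13 -> active={job_C:*/13}
Op 2: register job_B */2 -> active={job_B:*/2, job_C:*/13}
Op 3: unregister job_B -> active={job_C:*/13}
Op 4: unregister job_C -> active={}
Op 5: register job_B */14 -> active={job_B:*/14}
Op 6: unregister job_B -> active={}
Op 7: register job_B */4 -> active={job_B:*/4}
Op 8: unregister job_B -> active={}
Op 9: register job_B */3 -> active={job_B:*/3}
Op 10: register job_B */13 -> active={job_B:*/13}
  job_B: interval 13, next fire after T=127 is 130
Earliest = 130, winner (lex tiebreak) = job_B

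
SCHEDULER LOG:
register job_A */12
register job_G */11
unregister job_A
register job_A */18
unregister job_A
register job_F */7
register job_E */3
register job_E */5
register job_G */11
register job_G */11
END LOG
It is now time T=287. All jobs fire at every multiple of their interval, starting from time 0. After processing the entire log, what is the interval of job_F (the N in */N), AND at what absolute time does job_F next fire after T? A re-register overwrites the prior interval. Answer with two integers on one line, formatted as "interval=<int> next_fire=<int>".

Op 1: register job_A */12 -> active={job_A:*/12}
Op 2: register job_G */11 -> active={job_A:*/12, job_G:*/11}
Op 3: unregister job_A -> active={job_G:*/11}
Op 4: register job_A */18 -> active={job_A:*/18, job_G:*/11}
Op 5: unregister job_A -> active={job_G:*/11}
Op 6: register job_F */7 -> active={job_F:*/7, job_G:*/11}
Op 7: register job_E */3 -> active={job_E:*/3, job_F:*/7, job_G:*/11}
Op 8: register job_E */5 -> active={job_E:*/5, job_F:*/7, job_G:*/11}
Op 9: register job_G */11 -> active={job_E:*/5, job_F:*/7, job_G:*/11}
Op 10: register job_G */11 -> active={job_E:*/5, job_F:*/7, job_G:*/11}
Final interval of job_F = 7
Next fire of job_F after T=287: (287//7+1)*7 = 294

Answer: interval=7 next_fire=294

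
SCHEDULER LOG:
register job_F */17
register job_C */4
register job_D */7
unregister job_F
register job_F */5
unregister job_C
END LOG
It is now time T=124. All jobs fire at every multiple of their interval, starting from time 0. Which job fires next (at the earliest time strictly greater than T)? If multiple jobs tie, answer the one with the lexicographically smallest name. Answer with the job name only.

Answer: job_F

Derivation:
Op 1: register job_F */17 -> active={job_F:*/17}
Op 2: register job_C */4 -> active={job_C:*/4, job_F:*/17}
Op 3: register job_D */7 -> active={job_C:*/4, job_D:*/7, job_F:*/17}
Op 4: unregister job_F -> active={job_C:*/4, job_D:*/7}
Op 5: register job_F */5 -> active={job_C:*/4, job_D:*/7, job_F:*/5}
Op 6: unregister job_C -> active={job_D:*/7, job_F:*/5}
  job_D: interval 7, next fire after T=124 is 126
  job_F: interval 5, next fire after T=124 is 125
Earliest = 125, winner (lex tiebreak) = job_F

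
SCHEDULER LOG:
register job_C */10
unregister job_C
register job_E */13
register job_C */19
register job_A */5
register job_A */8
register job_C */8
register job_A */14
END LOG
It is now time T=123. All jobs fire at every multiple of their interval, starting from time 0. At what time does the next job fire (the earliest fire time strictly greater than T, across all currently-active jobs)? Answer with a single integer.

Answer: 126

Derivation:
Op 1: register job_C */10 -> active={job_C:*/10}
Op 2: unregister job_C -> active={}
Op 3: register job_E */13 -> active={job_E:*/13}
Op 4: register job_C */19 -> active={job_C:*/19, job_E:*/13}
Op 5: register job_A */5 -> active={job_A:*/5, job_C:*/19, job_E:*/13}
Op 6: register job_A */8 -> active={job_A:*/8, job_C:*/19, job_E:*/13}
Op 7: register job_C */8 -> active={job_A:*/8, job_C:*/8, job_E:*/13}
Op 8: register job_A */14 -> active={job_A:*/14, job_C:*/8, job_E:*/13}
  job_A: interval 14, next fire after T=123 is 126
  job_C: interval 8, next fire after T=123 is 128
  job_E: interval 13, next fire after T=123 is 130
Earliest fire time = 126 (job job_A)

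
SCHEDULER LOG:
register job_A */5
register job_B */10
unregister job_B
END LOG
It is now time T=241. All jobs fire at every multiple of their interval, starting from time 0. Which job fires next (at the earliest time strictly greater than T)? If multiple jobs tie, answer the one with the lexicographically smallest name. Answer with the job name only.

Answer: job_A

Derivation:
Op 1: register job_A */5 -> active={job_A:*/5}
Op 2: register job_B */10 -> active={job_A:*/5, job_B:*/10}
Op 3: unregister job_B -> active={job_A:*/5}
  job_A: interval 5, next fire after T=241 is 245
Earliest = 245, winner (lex tiebreak) = job_A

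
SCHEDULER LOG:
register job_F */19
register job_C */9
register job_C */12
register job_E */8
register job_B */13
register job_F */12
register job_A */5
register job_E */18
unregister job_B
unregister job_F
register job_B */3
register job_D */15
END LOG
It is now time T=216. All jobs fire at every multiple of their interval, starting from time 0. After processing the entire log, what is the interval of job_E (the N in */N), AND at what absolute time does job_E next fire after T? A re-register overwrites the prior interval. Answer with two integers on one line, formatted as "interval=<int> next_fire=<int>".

Answer: interval=18 next_fire=234

Derivation:
Op 1: register job_F */19 -> active={job_F:*/19}
Op 2: register job_C */9 -> active={job_C:*/9, job_F:*/19}
Op 3: register job_C */12 -> active={job_C:*/12, job_F:*/19}
Op 4: register job_E */8 -> active={job_C:*/12, job_E:*/8, job_F:*/19}
Op 5: register job_B */13 -> active={job_B:*/13, job_C:*/12, job_E:*/8, job_F:*/19}
Op 6: register job_F */12 -> active={job_B:*/13, job_C:*/12, job_E:*/8, job_F:*/12}
Op 7: register job_A */5 -> active={job_A:*/5, job_B:*/13, job_C:*/12, job_E:*/8, job_F:*/12}
Op 8: register job_E */18 -> active={job_A:*/5, job_B:*/13, job_C:*/12, job_E:*/18, job_F:*/12}
Op 9: unregister job_B -> active={job_A:*/5, job_C:*/12, job_E:*/18, job_F:*/12}
Op 10: unregister job_F -> active={job_A:*/5, job_C:*/12, job_E:*/18}
Op 11: register job_B */3 -> active={job_A:*/5, job_B:*/3, job_C:*/12, job_E:*/18}
Op 12: register job_D */15 -> active={job_A:*/5, job_B:*/3, job_C:*/12, job_D:*/15, job_E:*/18}
Final interval of job_E = 18
Next fire of job_E after T=216: (216//18+1)*18 = 234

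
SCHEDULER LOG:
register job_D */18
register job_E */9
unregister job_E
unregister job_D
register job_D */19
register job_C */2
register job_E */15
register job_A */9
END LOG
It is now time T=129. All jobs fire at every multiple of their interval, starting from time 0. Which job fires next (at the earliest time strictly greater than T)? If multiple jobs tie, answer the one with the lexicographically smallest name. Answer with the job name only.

Answer: job_C

Derivation:
Op 1: register job_D */18 -> active={job_D:*/18}
Op 2: register job_E */9 -> active={job_D:*/18, job_E:*/9}
Op 3: unregister job_E -> active={job_D:*/18}
Op 4: unregister job_D -> active={}
Op 5: register job_D */19 -> active={job_D:*/19}
Op 6: register job_C */2 -> active={job_C:*/2, job_D:*/19}
Op 7: register job_E */15 -> active={job_C:*/2, job_D:*/19, job_E:*/15}
Op 8: register job_A */9 -> active={job_A:*/9, job_C:*/2, job_D:*/19, job_E:*/15}
  job_A: interval 9, next fire after T=129 is 135
  job_C: interval 2, next fire after T=129 is 130
  job_D: interval 19, next fire after T=129 is 133
  job_E: interval 15, next fire after T=129 is 135
Earliest = 130, winner (lex tiebreak) = job_C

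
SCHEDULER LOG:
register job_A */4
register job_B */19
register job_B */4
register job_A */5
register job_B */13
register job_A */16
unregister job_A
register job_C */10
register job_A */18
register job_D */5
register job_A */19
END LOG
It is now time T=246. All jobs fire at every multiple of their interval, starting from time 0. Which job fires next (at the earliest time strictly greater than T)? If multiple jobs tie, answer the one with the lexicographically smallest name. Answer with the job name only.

Answer: job_A

Derivation:
Op 1: register job_A */4 -> active={job_A:*/4}
Op 2: register job_B */19 -> active={job_A:*/4, job_B:*/19}
Op 3: register job_B */4 -> active={job_A:*/4, job_B:*/4}
Op 4: register job_A */5 -> active={job_A:*/5, job_B:*/4}
Op 5: register job_B */13 -> active={job_A:*/5, job_B:*/13}
Op 6: register job_A */16 -> active={job_A:*/16, job_B:*/13}
Op 7: unregister job_A -> active={job_B:*/13}
Op 8: register job_C */10 -> active={job_B:*/13, job_C:*/10}
Op 9: register job_A */18 -> active={job_A:*/18, job_B:*/13, job_C:*/10}
Op 10: register job_D */5 -> active={job_A:*/18, job_B:*/13, job_C:*/10, job_D:*/5}
Op 11: register job_A */19 -> active={job_A:*/19, job_B:*/13, job_C:*/10, job_D:*/5}
  job_A: interval 19, next fire after T=246 is 247
  job_B: interval 13, next fire after T=246 is 247
  job_C: interval 10, next fire after T=246 is 250
  job_D: interval 5, next fire after T=246 is 250
Earliest = 247, winner (lex tiebreak) = job_A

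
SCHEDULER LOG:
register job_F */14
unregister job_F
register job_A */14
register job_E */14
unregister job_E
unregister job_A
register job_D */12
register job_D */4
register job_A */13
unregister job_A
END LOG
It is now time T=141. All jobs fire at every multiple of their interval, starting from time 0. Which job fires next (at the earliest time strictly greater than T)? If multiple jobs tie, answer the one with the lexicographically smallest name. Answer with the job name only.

Answer: job_D

Derivation:
Op 1: register job_F */14 -> active={job_F:*/14}
Op 2: unregister job_F -> active={}
Op 3: register job_A */14 -> active={job_A:*/14}
Op 4: register job_E */14 -> active={job_A:*/14, job_E:*/14}
Op 5: unregister job_E -> active={job_A:*/14}
Op 6: unregister job_A -> active={}
Op 7: register job_D */12 -> active={job_D:*/12}
Op 8: register job_D */4 -> active={job_D:*/4}
Op 9: register job_A */13 -> active={job_A:*/13, job_D:*/4}
Op 10: unregister job_A -> active={job_D:*/4}
  job_D: interval 4, next fire after T=141 is 144
Earliest = 144, winner (lex tiebreak) = job_D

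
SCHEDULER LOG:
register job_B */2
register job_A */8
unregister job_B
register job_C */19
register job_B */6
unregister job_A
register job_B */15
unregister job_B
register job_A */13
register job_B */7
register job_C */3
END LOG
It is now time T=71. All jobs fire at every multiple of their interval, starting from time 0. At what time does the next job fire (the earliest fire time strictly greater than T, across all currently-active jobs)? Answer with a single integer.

Answer: 72

Derivation:
Op 1: register job_B */2 -> active={job_B:*/2}
Op 2: register job_A */8 -> active={job_A:*/8, job_B:*/2}
Op 3: unregister job_B -> active={job_A:*/8}
Op 4: register job_C */19 -> active={job_A:*/8, job_C:*/19}
Op 5: register job_B */6 -> active={job_A:*/8, job_B:*/6, job_C:*/19}
Op 6: unregister job_A -> active={job_B:*/6, job_C:*/19}
Op 7: register job_B */15 -> active={job_B:*/15, job_C:*/19}
Op 8: unregister job_B -> active={job_C:*/19}
Op 9: register job_A */13 -> active={job_A:*/13, job_C:*/19}
Op 10: register job_B */7 -> active={job_A:*/13, job_B:*/7, job_C:*/19}
Op 11: register job_C */3 -> active={job_A:*/13, job_B:*/7, job_C:*/3}
  job_A: interval 13, next fire after T=71 is 78
  job_B: interval 7, next fire after T=71 is 77
  job_C: interval 3, next fire after T=71 is 72
Earliest fire time = 72 (job job_C)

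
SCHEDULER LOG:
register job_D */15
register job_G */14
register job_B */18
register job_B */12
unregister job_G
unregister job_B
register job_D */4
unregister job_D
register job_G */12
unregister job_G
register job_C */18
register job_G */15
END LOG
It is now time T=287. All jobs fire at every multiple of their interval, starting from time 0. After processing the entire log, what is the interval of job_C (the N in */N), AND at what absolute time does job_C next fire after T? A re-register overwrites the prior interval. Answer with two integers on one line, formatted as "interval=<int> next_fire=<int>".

Op 1: register job_D */15 -> active={job_D:*/15}
Op 2: register job_G */14 -> active={job_D:*/15, job_G:*/14}
Op 3: register job_B */18 -> active={job_B:*/18, job_D:*/15, job_G:*/14}
Op 4: register job_B */12 -> active={job_B:*/12, job_D:*/15, job_G:*/14}
Op 5: unregister job_G -> active={job_B:*/12, job_D:*/15}
Op 6: unregister job_B -> active={job_D:*/15}
Op 7: register job_D */4 -> active={job_D:*/4}
Op 8: unregister job_D -> active={}
Op 9: register job_G */12 -> active={job_G:*/12}
Op 10: unregister job_G -> active={}
Op 11: register job_C */18 -> active={job_C:*/18}
Op 12: register job_G */15 -> active={job_C:*/18, job_G:*/15}
Final interval of job_C = 18
Next fire of job_C after T=287: (287//18+1)*18 = 288

Answer: interval=18 next_fire=288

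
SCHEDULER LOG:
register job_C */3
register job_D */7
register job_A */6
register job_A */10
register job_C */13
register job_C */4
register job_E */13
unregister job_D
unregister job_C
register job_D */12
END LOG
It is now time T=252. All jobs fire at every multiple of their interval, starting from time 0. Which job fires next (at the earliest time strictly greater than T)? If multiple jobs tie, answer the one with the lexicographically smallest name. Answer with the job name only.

Op 1: register job_C */3 -> active={job_C:*/3}
Op 2: register job_D */7 -> active={job_C:*/3, job_D:*/7}
Op 3: register job_A */6 -> active={job_A:*/6, job_C:*/3, job_D:*/7}
Op 4: register job_A */10 -> active={job_A:*/10, job_C:*/3, job_D:*/7}
Op 5: register job_C */13 -> active={job_A:*/10, job_C:*/13, job_D:*/7}
Op 6: register job_C */4 -> active={job_A:*/10, job_C:*/4, job_D:*/7}
Op 7: register job_E */13 -> active={job_A:*/10, job_C:*/4, job_D:*/7, job_E:*/13}
Op 8: unregister job_D -> active={job_A:*/10, job_C:*/4, job_E:*/13}
Op 9: unregister job_C -> active={job_A:*/10, job_E:*/13}
Op 10: register job_D */12 -> active={job_A:*/10, job_D:*/12, job_E:*/13}
  job_A: interval 10, next fire after T=252 is 260
  job_D: interval 12, next fire after T=252 is 264
  job_E: interval 13, next fire after T=252 is 260
Earliest = 260, winner (lex tiebreak) = job_A

Answer: job_A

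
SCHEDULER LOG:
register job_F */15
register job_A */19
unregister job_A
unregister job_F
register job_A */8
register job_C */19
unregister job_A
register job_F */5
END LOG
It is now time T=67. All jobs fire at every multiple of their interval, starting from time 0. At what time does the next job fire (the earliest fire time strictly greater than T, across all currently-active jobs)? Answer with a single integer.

Answer: 70

Derivation:
Op 1: register job_F */15 -> active={job_F:*/15}
Op 2: register job_A */19 -> active={job_A:*/19, job_F:*/15}
Op 3: unregister job_A -> active={job_F:*/15}
Op 4: unregister job_F -> active={}
Op 5: register job_A */8 -> active={job_A:*/8}
Op 6: register job_C */19 -> active={job_A:*/8, job_C:*/19}
Op 7: unregister job_A -> active={job_C:*/19}
Op 8: register job_F */5 -> active={job_C:*/19, job_F:*/5}
  job_C: interval 19, next fire after T=67 is 76
  job_F: interval 5, next fire after T=67 is 70
Earliest fire time = 70 (job job_F)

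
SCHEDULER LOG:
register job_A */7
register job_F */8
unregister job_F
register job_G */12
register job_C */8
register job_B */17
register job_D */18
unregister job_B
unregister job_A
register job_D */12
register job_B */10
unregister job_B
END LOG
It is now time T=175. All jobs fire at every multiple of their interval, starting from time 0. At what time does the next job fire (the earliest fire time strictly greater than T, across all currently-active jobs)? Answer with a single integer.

Answer: 176

Derivation:
Op 1: register job_A */7 -> active={job_A:*/7}
Op 2: register job_F */8 -> active={job_A:*/7, job_F:*/8}
Op 3: unregister job_F -> active={job_A:*/7}
Op 4: register job_G */12 -> active={job_A:*/7, job_G:*/12}
Op 5: register job_C */8 -> active={job_A:*/7, job_C:*/8, job_G:*/12}
Op 6: register job_B */17 -> active={job_A:*/7, job_B:*/17, job_C:*/8, job_G:*/12}
Op 7: register job_D */18 -> active={job_A:*/7, job_B:*/17, job_C:*/8, job_D:*/18, job_G:*/12}
Op 8: unregister job_B -> active={job_A:*/7, job_C:*/8, job_D:*/18, job_G:*/12}
Op 9: unregister job_A -> active={job_C:*/8, job_D:*/18, job_G:*/12}
Op 10: register job_D */12 -> active={job_C:*/8, job_D:*/12, job_G:*/12}
Op 11: register job_B */10 -> active={job_B:*/10, job_C:*/8, job_D:*/12, job_G:*/12}
Op 12: unregister job_B -> active={job_C:*/8, job_D:*/12, job_G:*/12}
  job_C: interval 8, next fire after T=175 is 176
  job_D: interval 12, next fire after T=175 is 180
  job_G: interval 12, next fire after T=175 is 180
Earliest fire time = 176 (job job_C)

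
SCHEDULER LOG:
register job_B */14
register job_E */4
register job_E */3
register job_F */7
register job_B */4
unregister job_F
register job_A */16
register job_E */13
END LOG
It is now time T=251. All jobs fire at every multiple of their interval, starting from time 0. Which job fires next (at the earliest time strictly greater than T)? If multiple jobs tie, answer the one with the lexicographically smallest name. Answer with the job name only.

Answer: job_B

Derivation:
Op 1: register job_B */14 -> active={job_B:*/14}
Op 2: register job_E */4 -> active={job_B:*/14, job_E:*/4}
Op 3: register job_E */3 -> active={job_B:*/14, job_E:*/3}
Op 4: register job_F */7 -> active={job_B:*/14, job_E:*/3, job_F:*/7}
Op 5: register job_B */4 -> active={job_B:*/4, job_E:*/3, job_F:*/7}
Op 6: unregister job_F -> active={job_B:*/4, job_E:*/3}
Op 7: register job_A */16 -> active={job_A:*/16, job_B:*/4, job_E:*/3}
Op 8: register job_E */13 -> active={job_A:*/16, job_B:*/4, job_E:*/13}
  job_A: interval 16, next fire after T=251 is 256
  job_B: interval 4, next fire after T=251 is 252
  job_E: interval 13, next fire after T=251 is 260
Earliest = 252, winner (lex tiebreak) = job_B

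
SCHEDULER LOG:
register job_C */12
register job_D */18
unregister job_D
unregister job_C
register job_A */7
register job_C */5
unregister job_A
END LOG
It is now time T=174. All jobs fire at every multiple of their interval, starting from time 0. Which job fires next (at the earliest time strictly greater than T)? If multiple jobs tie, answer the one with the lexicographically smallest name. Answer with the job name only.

Answer: job_C

Derivation:
Op 1: register job_C */12 -> active={job_C:*/12}
Op 2: register job_D */18 -> active={job_C:*/12, job_D:*/18}
Op 3: unregister job_D -> active={job_C:*/12}
Op 4: unregister job_C -> active={}
Op 5: register job_A */7 -> active={job_A:*/7}
Op 6: register job_C */5 -> active={job_A:*/7, job_C:*/5}
Op 7: unregister job_A -> active={job_C:*/5}
  job_C: interval 5, next fire after T=174 is 175
Earliest = 175, winner (lex tiebreak) = job_C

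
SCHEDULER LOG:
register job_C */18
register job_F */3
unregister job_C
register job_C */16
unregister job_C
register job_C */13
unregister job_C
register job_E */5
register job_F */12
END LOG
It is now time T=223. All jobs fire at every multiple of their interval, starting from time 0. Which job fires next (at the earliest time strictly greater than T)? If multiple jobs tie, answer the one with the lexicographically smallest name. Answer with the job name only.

Op 1: register job_C */18 -> active={job_C:*/18}
Op 2: register job_F */3 -> active={job_C:*/18, job_F:*/3}
Op 3: unregister job_C -> active={job_F:*/3}
Op 4: register job_C */16 -> active={job_C:*/16, job_F:*/3}
Op 5: unregister job_C -> active={job_F:*/3}
Op 6: register job_C */13 -> active={job_C:*/13, job_F:*/3}
Op 7: unregister job_C -> active={job_F:*/3}
Op 8: register job_E */5 -> active={job_E:*/5, job_F:*/3}
Op 9: register job_F */12 -> active={job_E:*/5, job_F:*/12}
  job_E: interval 5, next fire after T=223 is 225
  job_F: interval 12, next fire after T=223 is 228
Earliest = 225, winner (lex tiebreak) = job_E

Answer: job_E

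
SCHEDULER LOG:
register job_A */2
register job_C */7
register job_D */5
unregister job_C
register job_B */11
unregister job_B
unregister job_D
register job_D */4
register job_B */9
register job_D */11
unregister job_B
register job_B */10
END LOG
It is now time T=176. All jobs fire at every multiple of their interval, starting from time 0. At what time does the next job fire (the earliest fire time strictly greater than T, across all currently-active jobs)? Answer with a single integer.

Op 1: register job_A */2 -> active={job_A:*/2}
Op 2: register job_C */7 -> active={job_A:*/2, job_C:*/7}
Op 3: register job_D */5 -> active={job_A:*/2, job_C:*/7, job_D:*/5}
Op 4: unregister job_C -> active={job_A:*/2, job_D:*/5}
Op 5: register job_B */11 -> active={job_A:*/2, job_B:*/11, job_D:*/5}
Op 6: unregister job_B -> active={job_A:*/2, job_D:*/5}
Op 7: unregister job_D -> active={job_A:*/2}
Op 8: register job_D */4 -> active={job_A:*/2, job_D:*/4}
Op 9: register job_B */9 -> active={job_A:*/2, job_B:*/9, job_D:*/4}
Op 10: register job_D */11 -> active={job_A:*/2, job_B:*/9, job_D:*/11}
Op 11: unregister job_B -> active={job_A:*/2, job_D:*/11}
Op 12: register job_B */10 -> active={job_A:*/2, job_B:*/10, job_D:*/11}
  job_A: interval 2, next fire after T=176 is 178
  job_B: interval 10, next fire after T=176 is 180
  job_D: interval 11, next fire after T=176 is 187
Earliest fire time = 178 (job job_A)

Answer: 178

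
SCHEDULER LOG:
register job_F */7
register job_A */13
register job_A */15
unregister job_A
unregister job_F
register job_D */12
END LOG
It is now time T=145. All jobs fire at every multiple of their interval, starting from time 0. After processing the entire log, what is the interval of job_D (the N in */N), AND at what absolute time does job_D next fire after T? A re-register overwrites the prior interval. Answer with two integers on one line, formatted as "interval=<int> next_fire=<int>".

Answer: interval=12 next_fire=156

Derivation:
Op 1: register job_F */7 -> active={job_F:*/7}
Op 2: register job_A */13 -> active={job_A:*/13, job_F:*/7}
Op 3: register job_A */15 -> active={job_A:*/15, job_F:*/7}
Op 4: unregister job_A -> active={job_F:*/7}
Op 5: unregister job_F -> active={}
Op 6: register job_D */12 -> active={job_D:*/12}
Final interval of job_D = 12
Next fire of job_D after T=145: (145//12+1)*12 = 156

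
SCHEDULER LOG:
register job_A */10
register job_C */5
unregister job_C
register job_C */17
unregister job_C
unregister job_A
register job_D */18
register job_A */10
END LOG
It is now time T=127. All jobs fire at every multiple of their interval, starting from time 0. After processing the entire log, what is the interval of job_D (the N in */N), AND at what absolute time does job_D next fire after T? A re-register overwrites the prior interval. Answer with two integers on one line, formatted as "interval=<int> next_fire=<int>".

Answer: interval=18 next_fire=144

Derivation:
Op 1: register job_A */10 -> active={job_A:*/10}
Op 2: register job_C */5 -> active={job_A:*/10, job_C:*/5}
Op 3: unregister job_C -> active={job_A:*/10}
Op 4: register job_C */17 -> active={job_A:*/10, job_C:*/17}
Op 5: unregister job_C -> active={job_A:*/10}
Op 6: unregister job_A -> active={}
Op 7: register job_D */18 -> active={job_D:*/18}
Op 8: register job_A */10 -> active={job_A:*/10, job_D:*/18}
Final interval of job_D = 18
Next fire of job_D after T=127: (127//18+1)*18 = 144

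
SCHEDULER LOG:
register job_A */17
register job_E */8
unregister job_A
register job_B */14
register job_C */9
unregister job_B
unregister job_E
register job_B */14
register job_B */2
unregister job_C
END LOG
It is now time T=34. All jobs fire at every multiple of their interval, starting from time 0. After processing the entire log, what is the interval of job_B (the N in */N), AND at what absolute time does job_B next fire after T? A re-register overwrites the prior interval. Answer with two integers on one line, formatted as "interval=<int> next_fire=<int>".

Answer: interval=2 next_fire=36

Derivation:
Op 1: register job_A */17 -> active={job_A:*/17}
Op 2: register job_E */8 -> active={job_A:*/17, job_E:*/8}
Op 3: unregister job_A -> active={job_E:*/8}
Op 4: register job_B */14 -> active={job_B:*/14, job_E:*/8}
Op 5: register job_C */9 -> active={job_B:*/14, job_C:*/9, job_E:*/8}
Op 6: unregister job_B -> active={job_C:*/9, job_E:*/8}
Op 7: unregister job_E -> active={job_C:*/9}
Op 8: register job_B */14 -> active={job_B:*/14, job_C:*/9}
Op 9: register job_B */2 -> active={job_B:*/2, job_C:*/9}
Op 10: unregister job_C -> active={job_B:*/2}
Final interval of job_B = 2
Next fire of job_B after T=34: (34//2+1)*2 = 36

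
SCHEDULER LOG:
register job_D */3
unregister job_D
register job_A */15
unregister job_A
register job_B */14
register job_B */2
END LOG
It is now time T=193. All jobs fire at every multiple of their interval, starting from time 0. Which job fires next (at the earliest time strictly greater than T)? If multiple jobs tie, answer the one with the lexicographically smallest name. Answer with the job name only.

Op 1: register job_D */3 -> active={job_D:*/3}
Op 2: unregister job_D -> active={}
Op 3: register job_A */15 -> active={job_A:*/15}
Op 4: unregister job_A -> active={}
Op 5: register job_B */14 -> active={job_B:*/14}
Op 6: register job_B */2 -> active={job_B:*/2}
  job_B: interval 2, next fire after T=193 is 194
Earliest = 194, winner (lex tiebreak) = job_B

Answer: job_B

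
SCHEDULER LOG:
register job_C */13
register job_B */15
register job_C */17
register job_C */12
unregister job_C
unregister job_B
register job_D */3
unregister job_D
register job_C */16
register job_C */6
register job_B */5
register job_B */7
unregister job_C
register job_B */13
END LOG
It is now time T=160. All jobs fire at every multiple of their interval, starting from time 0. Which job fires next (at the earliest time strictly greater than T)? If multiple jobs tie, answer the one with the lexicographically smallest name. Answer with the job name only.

Answer: job_B

Derivation:
Op 1: register job_C */13 -> active={job_C:*/13}
Op 2: register job_B */15 -> active={job_B:*/15, job_C:*/13}
Op 3: register job_C */17 -> active={job_B:*/15, job_C:*/17}
Op 4: register job_C */12 -> active={job_B:*/15, job_C:*/12}
Op 5: unregister job_C -> active={job_B:*/15}
Op 6: unregister job_B -> active={}
Op 7: register job_D */3 -> active={job_D:*/3}
Op 8: unregister job_D -> active={}
Op 9: register job_C */16 -> active={job_C:*/16}
Op 10: register job_C */6 -> active={job_C:*/6}
Op 11: register job_B */5 -> active={job_B:*/5, job_C:*/6}
Op 12: register job_B */7 -> active={job_B:*/7, job_C:*/6}
Op 13: unregister job_C -> active={job_B:*/7}
Op 14: register job_B */13 -> active={job_B:*/13}
  job_B: interval 13, next fire after T=160 is 169
Earliest = 169, winner (lex tiebreak) = job_B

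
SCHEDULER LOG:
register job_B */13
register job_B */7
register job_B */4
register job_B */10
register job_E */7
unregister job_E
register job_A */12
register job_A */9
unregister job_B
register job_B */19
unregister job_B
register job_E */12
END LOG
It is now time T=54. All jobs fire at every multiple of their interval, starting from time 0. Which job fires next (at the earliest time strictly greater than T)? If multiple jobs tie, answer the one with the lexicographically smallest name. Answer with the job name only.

Answer: job_E

Derivation:
Op 1: register job_B */13 -> active={job_B:*/13}
Op 2: register job_B */7 -> active={job_B:*/7}
Op 3: register job_B */4 -> active={job_B:*/4}
Op 4: register job_B */10 -> active={job_B:*/10}
Op 5: register job_E */7 -> active={job_B:*/10, job_E:*/7}
Op 6: unregister job_E -> active={job_B:*/10}
Op 7: register job_A */12 -> active={job_A:*/12, job_B:*/10}
Op 8: register job_A */9 -> active={job_A:*/9, job_B:*/10}
Op 9: unregister job_B -> active={job_A:*/9}
Op 10: register job_B */19 -> active={job_A:*/9, job_B:*/19}
Op 11: unregister job_B -> active={job_A:*/9}
Op 12: register job_E */12 -> active={job_A:*/9, job_E:*/12}
  job_A: interval 9, next fire after T=54 is 63
  job_E: interval 12, next fire after T=54 is 60
Earliest = 60, winner (lex tiebreak) = job_E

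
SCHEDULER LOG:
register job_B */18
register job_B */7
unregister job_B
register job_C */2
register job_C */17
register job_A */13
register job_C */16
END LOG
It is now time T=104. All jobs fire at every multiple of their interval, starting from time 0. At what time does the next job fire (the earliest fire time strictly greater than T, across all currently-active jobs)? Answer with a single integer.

Op 1: register job_B */18 -> active={job_B:*/18}
Op 2: register job_B */7 -> active={job_B:*/7}
Op 3: unregister job_B -> active={}
Op 4: register job_C */2 -> active={job_C:*/2}
Op 5: register job_C */17 -> active={job_C:*/17}
Op 6: register job_A */13 -> active={job_A:*/13, job_C:*/17}
Op 7: register job_C */16 -> active={job_A:*/13, job_C:*/16}
  job_A: interval 13, next fire after T=104 is 117
  job_C: interval 16, next fire after T=104 is 112
Earliest fire time = 112 (job job_C)

Answer: 112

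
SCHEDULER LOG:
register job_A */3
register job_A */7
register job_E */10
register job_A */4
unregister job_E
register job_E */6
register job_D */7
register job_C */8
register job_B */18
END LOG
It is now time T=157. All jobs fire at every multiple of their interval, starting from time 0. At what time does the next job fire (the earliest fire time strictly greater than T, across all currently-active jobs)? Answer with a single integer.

Op 1: register job_A */3 -> active={job_A:*/3}
Op 2: register job_A */7 -> active={job_A:*/7}
Op 3: register job_E */10 -> active={job_A:*/7, job_E:*/10}
Op 4: register job_A */4 -> active={job_A:*/4, job_E:*/10}
Op 5: unregister job_E -> active={job_A:*/4}
Op 6: register job_E */6 -> active={job_A:*/4, job_E:*/6}
Op 7: register job_D */7 -> active={job_A:*/4, job_D:*/7, job_E:*/6}
Op 8: register job_C */8 -> active={job_A:*/4, job_C:*/8, job_D:*/7, job_E:*/6}
Op 9: register job_B */18 -> active={job_A:*/4, job_B:*/18, job_C:*/8, job_D:*/7, job_E:*/6}
  job_A: interval 4, next fire after T=157 is 160
  job_B: interval 18, next fire after T=157 is 162
  job_C: interval 8, next fire after T=157 is 160
  job_D: interval 7, next fire after T=157 is 161
  job_E: interval 6, next fire after T=157 is 162
Earliest fire time = 160 (job job_A)

Answer: 160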